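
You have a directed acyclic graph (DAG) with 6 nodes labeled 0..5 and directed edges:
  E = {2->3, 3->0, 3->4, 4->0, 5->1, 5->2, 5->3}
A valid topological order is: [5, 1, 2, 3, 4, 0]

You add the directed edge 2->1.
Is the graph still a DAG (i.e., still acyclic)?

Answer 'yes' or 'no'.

Given toposort: [5, 1, 2, 3, 4, 0]
Position of 2: index 2; position of 1: index 1
New edge 2->1: backward (u after v in old order)
Backward edge: old toposort is now invalid. Check if this creates a cycle.
Does 1 already reach 2? Reachable from 1: [1]. NO -> still a DAG (reorder needed).
Still a DAG? yes

Answer: yes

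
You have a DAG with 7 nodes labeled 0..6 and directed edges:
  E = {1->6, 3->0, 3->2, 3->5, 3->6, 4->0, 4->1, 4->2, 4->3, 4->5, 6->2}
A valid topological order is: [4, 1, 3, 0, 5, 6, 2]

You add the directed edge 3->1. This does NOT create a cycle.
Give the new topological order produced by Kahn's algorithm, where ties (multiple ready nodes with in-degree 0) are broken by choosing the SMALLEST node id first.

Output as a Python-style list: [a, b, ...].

Answer: [4, 3, 0, 1, 5, 6, 2]

Derivation:
Old toposort: [4, 1, 3, 0, 5, 6, 2]
Added edge: 3->1
Position of 3 (2) > position of 1 (1). Must reorder: 3 must now come before 1.
Run Kahn's algorithm (break ties by smallest node id):
  initial in-degrees: [2, 2, 3, 1, 0, 2, 2]
  ready (indeg=0): [4]
  pop 4: indeg[0]->1; indeg[1]->1; indeg[2]->2; indeg[3]->0; indeg[5]->1 | ready=[3] | order so far=[4]
  pop 3: indeg[0]->0; indeg[1]->0; indeg[2]->1; indeg[5]->0; indeg[6]->1 | ready=[0, 1, 5] | order so far=[4, 3]
  pop 0: no out-edges | ready=[1, 5] | order so far=[4, 3, 0]
  pop 1: indeg[6]->0 | ready=[5, 6] | order so far=[4, 3, 0, 1]
  pop 5: no out-edges | ready=[6] | order so far=[4, 3, 0, 1, 5]
  pop 6: indeg[2]->0 | ready=[2] | order so far=[4, 3, 0, 1, 5, 6]
  pop 2: no out-edges | ready=[] | order so far=[4, 3, 0, 1, 5, 6, 2]
  Result: [4, 3, 0, 1, 5, 6, 2]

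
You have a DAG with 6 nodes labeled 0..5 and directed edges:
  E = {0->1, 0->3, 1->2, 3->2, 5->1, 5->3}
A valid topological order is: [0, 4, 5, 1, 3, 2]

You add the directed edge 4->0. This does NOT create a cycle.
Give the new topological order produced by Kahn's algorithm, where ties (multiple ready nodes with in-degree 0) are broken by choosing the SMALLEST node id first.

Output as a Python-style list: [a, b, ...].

Answer: [4, 0, 5, 1, 3, 2]

Derivation:
Old toposort: [0, 4, 5, 1, 3, 2]
Added edge: 4->0
Position of 4 (1) > position of 0 (0). Must reorder: 4 must now come before 0.
Run Kahn's algorithm (break ties by smallest node id):
  initial in-degrees: [1, 2, 2, 2, 0, 0]
  ready (indeg=0): [4, 5]
  pop 4: indeg[0]->0 | ready=[0, 5] | order so far=[4]
  pop 0: indeg[1]->1; indeg[3]->1 | ready=[5] | order so far=[4, 0]
  pop 5: indeg[1]->0; indeg[3]->0 | ready=[1, 3] | order so far=[4, 0, 5]
  pop 1: indeg[2]->1 | ready=[3] | order so far=[4, 0, 5, 1]
  pop 3: indeg[2]->0 | ready=[2] | order so far=[4, 0, 5, 1, 3]
  pop 2: no out-edges | ready=[] | order so far=[4, 0, 5, 1, 3, 2]
  Result: [4, 0, 5, 1, 3, 2]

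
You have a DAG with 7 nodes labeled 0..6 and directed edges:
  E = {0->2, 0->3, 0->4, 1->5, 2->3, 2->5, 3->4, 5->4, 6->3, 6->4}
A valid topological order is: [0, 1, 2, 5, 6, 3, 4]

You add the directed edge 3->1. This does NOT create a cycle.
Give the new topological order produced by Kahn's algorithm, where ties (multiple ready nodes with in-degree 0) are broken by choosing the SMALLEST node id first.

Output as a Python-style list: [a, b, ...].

Old toposort: [0, 1, 2, 5, 6, 3, 4]
Added edge: 3->1
Position of 3 (5) > position of 1 (1). Must reorder: 3 must now come before 1.
Run Kahn's algorithm (break ties by smallest node id):
  initial in-degrees: [0, 1, 1, 3, 4, 2, 0]
  ready (indeg=0): [0, 6]
  pop 0: indeg[2]->0; indeg[3]->2; indeg[4]->3 | ready=[2, 6] | order so far=[0]
  pop 2: indeg[3]->1; indeg[5]->1 | ready=[6] | order so far=[0, 2]
  pop 6: indeg[3]->0; indeg[4]->2 | ready=[3] | order so far=[0, 2, 6]
  pop 3: indeg[1]->0; indeg[4]->1 | ready=[1] | order so far=[0, 2, 6, 3]
  pop 1: indeg[5]->0 | ready=[5] | order so far=[0, 2, 6, 3, 1]
  pop 5: indeg[4]->0 | ready=[4] | order so far=[0, 2, 6, 3, 1, 5]
  pop 4: no out-edges | ready=[] | order so far=[0, 2, 6, 3, 1, 5, 4]
  Result: [0, 2, 6, 3, 1, 5, 4]

Answer: [0, 2, 6, 3, 1, 5, 4]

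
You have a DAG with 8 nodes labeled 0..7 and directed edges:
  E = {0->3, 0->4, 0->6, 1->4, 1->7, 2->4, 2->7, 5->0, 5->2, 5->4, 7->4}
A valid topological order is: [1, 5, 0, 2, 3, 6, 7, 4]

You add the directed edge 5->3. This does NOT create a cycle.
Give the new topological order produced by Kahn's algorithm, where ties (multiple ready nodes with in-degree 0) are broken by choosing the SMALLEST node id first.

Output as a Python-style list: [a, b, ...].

Answer: [1, 5, 0, 2, 3, 6, 7, 4]

Derivation:
Old toposort: [1, 5, 0, 2, 3, 6, 7, 4]
Added edge: 5->3
Position of 5 (1) < position of 3 (4). Old order still valid.
Run Kahn's algorithm (break ties by smallest node id):
  initial in-degrees: [1, 0, 1, 2, 5, 0, 1, 2]
  ready (indeg=0): [1, 5]
  pop 1: indeg[4]->4; indeg[7]->1 | ready=[5] | order so far=[1]
  pop 5: indeg[0]->0; indeg[2]->0; indeg[3]->1; indeg[4]->3 | ready=[0, 2] | order so far=[1, 5]
  pop 0: indeg[3]->0; indeg[4]->2; indeg[6]->0 | ready=[2, 3, 6] | order so far=[1, 5, 0]
  pop 2: indeg[4]->1; indeg[7]->0 | ready=[3, 6, 7] | order so far=[1, 5, 0, 2]
  pop 3: no out-edges | ready=[6, 7] | order so far=[1, 5, 0, 2, 3]
  pop 6: no out-edges | ready=[7] | order so far=[1, 5, 0, 2, 3, 6]
  pop 7: indeg[4]->0 | ready=[4] | order so far=[1, 5, 0, 2, 3, 6, 7]
  pop 4: no out-edges | ready=[] | order so far=[1, 5, 0, 2, 3, 6, 7, 4]
  Result: [1, 5, 0, 2, 3, 6, 7, 4]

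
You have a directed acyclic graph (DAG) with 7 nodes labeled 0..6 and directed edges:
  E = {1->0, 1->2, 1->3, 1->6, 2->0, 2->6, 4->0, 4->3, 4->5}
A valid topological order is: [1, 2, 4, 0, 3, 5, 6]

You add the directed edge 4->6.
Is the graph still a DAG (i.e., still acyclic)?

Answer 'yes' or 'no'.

Answer: yes

Derivation:
Given toposort: [1, 2, 4, 0, 3, 5, 6]
Position of 4: index 2; position of 6: index 6
New edge 4->6: forward
Forward edge: respects the existing order. Still a DAG, same toposort still valid.
Still a DAG? yes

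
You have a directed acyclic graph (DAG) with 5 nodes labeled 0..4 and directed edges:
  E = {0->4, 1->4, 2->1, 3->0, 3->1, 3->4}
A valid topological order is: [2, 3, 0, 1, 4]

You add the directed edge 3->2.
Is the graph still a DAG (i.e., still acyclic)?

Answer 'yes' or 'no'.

Given toposort: [2, 3, 0, 1, 4]
Position of 3: index 1; position of 2: index 0
New edge 3->2: backward (u after v in old order)
Backward edge: old toposort is now invalid. Check if this creates a cycle.
Does 2 already reach 3? Reachable from 2: [1, 2, 4]. NO -> still a DAG (reorder needed).
Still a DAG? yes

Answer: yes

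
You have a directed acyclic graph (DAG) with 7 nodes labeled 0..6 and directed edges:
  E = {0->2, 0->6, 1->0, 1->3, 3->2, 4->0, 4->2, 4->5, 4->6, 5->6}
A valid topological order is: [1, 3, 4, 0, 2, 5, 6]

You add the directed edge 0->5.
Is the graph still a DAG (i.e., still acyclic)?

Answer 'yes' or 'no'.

Given toposort: [1, 3, 4, 0, 2, 5, 6]
Position of 0: index 3; position of 5: index 5
New edge 0->5: forward
Forward edge: respects the existing order. Still a DAG, same toposort still valid.
Still a DAG? yes

Answer: yes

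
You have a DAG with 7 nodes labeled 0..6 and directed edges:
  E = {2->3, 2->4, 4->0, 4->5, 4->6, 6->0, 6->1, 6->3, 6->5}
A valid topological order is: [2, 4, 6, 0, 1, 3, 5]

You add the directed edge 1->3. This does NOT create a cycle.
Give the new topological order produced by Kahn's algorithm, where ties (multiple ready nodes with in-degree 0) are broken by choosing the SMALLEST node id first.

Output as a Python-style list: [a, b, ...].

Old toposort: [2, 4, 6, 0, 1, 3, 5]
Added edge: 1->3
Position of 1 (4) < position of 3 (5). Old order still valid.
Run Kahn's algorithm (break ties by smallest node id):
  initial in-degrees: [2, 1, 0, 3, 1, 2, 1]
  ready (indeg=0): [2]
  pop 2: indeg[3]->2; indeg[4]->0 | ready=[4] | order so far=[2]
  pop 4: indeg[0]->1; indeg[5]->1; indeg[6]->0 | ready=[6] | order so far=[2, 4]
  pop 6: indeg[0]->0; indeg[1]->0; indeg[3]->1; indeg[5]->0 | ready=[0, 1, 5] | order so far=[2, 4, 6]
  pop 0: no out-edges | ready=[1, 5] | order so far=[2, 4, 6, 0]
  pop 1: indeg[3]->0 | ready=[3, 5] | order so far=[2, 4, 6, 0, 1]
  pop 3: no out-edges | ready=[5] | order so far=[2, 4, 6, 0, 1, 3]
  pop 5: no out-edges | ready=[] | order so far=[2, 4, 6, 0, 1, 3, 5]
  Result: [2, 4, 6, 0, 1, 3, 5]

Answer: [2, 4, 6, 0, 1, 3, 5]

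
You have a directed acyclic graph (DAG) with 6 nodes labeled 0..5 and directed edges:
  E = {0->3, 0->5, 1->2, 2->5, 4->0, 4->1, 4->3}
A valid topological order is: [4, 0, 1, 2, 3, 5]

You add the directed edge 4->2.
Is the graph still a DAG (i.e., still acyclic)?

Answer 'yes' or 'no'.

Given toposort: [4, 0, 1, 2, 3, 5]
Position of 4: index 0; position of 2: index 3
New edge 4->2: forward
Forward edge: respects the existing order. Still a DAG, same toposort still valid.
Still a DAG? yes

Answer: yes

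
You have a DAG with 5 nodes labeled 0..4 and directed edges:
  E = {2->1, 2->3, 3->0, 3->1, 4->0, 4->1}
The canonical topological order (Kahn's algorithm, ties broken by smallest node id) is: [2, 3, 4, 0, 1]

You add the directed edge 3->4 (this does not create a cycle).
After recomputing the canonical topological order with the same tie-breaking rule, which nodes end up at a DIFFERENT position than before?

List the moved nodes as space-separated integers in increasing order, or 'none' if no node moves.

Answer: none

Derivation:
Old toposort: [2, 3, 4, 0, 1]
Added edge 3->4
Recompute Kahn (smallest-id tiebreak):
  initial in-degrees: [2, 3, 0, 1, 1]
  ready (indeg=0): [2]
  pop 2: indeg[1]->2; indeg[3]->0 | ready=[3] | order so far=[2]
  pop 3: indeg[0]->1; indeg[1]->1; indeg[4]->0 | ready=[4] | order so far=[2, 3]
  pop 4: indeg[0]->0; indeg[1]->0 | ready=[0, 1] | order so far=[2, 3, 4]
  pop 0: no out-edges | ready=[1] | order so far=[2, 3, 4, 0]
  pop 1: no out-edges | ready=[] | order so far=[2, 3, 4, 0, 1]
New canonical toposort: [2, 3, 4, 0, 1]
Compare positions:
  Node 0: index 3 -> 3 (same)
  Node 1: index 4 -> 4 (same)
  Node 2: index 0 -> 0 (same)
  Node 3: index 1 -> 1 (same)
  Node 4: index 2 -> 2 (same)
Nodes that changed position: none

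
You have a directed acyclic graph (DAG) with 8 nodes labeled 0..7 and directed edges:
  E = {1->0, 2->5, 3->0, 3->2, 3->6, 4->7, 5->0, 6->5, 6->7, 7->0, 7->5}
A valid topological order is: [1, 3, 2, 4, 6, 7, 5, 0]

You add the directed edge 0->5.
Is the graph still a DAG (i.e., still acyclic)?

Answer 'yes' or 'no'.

Answer: no

Derivation:
Given toposort: [1, 3, 2, 4, 6, 7, 5, 0]
Position of 0: index 7; position of 5: index 6
New edge 0->5: backward (u after v in old order)
Backward edge: old toposort is now invalid. Check if this creates a cycle.
Does 5 already reach 0? Reachable from 5: [0, 5]. YES -> cycle!
Still a DAG? no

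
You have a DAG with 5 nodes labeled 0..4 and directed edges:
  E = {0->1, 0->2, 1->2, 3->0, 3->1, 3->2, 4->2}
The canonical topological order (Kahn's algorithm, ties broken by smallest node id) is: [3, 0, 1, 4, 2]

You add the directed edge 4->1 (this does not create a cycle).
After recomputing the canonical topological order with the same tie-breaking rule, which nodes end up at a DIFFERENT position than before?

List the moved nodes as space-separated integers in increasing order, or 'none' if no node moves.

Answer: 1 4

Derivation:
Old toposort: [3, 0, 1, 4, 2]
Added edge 4->1
Recompute Kahn (smallest-id tiebreak):
  initial in-degrees: [1, 3, 4, 0, 0]
  ready (indeg=0): [3, 4]
  pop 3: indeg[0]->0; indeg[1]->2; indeg[2]->3 | ready=[0, 4] | order so far=[3]
  pop 0: indeg[1]->1; indeg[2]->2 | ready=[4] | order so far=[3, 0]
  pop 4: indeg[1]->0; indeg[2]->1 | ready=[1] | order so far=[3, 0, 4]
  pop 1: indeg[2]->0 | ready=[2] | order so far=[3, 0, 4, 1]
  pop 2: no out-edges | ready=[] | order so far=[3, 0, 4, 1, 2]
New canonical toposort: [3, 0, 4, 1, 2]
Compare positions:
  Node 0: index 1 -> 1 (same)
  Node 1: index 2 -> 3 (moved)
  Node 2: index 4 -> 4 (same)
  Node 3: index 0 -> 0 (same)
  Node 4: index 3 -> 2 (moved)
Nodes that changed position: 1 4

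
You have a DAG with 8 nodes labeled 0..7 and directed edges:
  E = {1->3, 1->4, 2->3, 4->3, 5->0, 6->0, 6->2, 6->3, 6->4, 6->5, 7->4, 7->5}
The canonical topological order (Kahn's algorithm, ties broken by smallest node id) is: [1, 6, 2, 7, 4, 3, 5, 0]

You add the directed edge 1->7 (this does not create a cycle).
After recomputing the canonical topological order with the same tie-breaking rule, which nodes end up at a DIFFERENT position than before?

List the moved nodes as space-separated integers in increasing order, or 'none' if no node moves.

Answer: none

Derivation:
Old toposort: [1, 6, 2, 7, 4, 3, 5, 0]
Added edge 1->7
Recompute Kahn (smallest-id tiebreak):
  initial in-degrees: [2, 0, 1, 4, 3, 2, 0, 1]
  ready (indeg=0): [1, 6]
  pop 1: indeg[3]->3; indeg[4]->2; indeg[7]->0 | ready=[6, 7] | order so far=[1]
  pop 6: indeg[0]->1; indeg[2]->0; indeg[3]->2; indeg[4]->1; indeg[5]->1 | ready=[2, 7] | order so far=[1, 6]
  pop 2: indeg[3]->1 | ready=[7] | order so far=[1, 6, 2]
  pop 7: indeg[4]->0; indeg[5]->0 | ready=[4, 5] | order so far=[1, 6, 2, 7]
  pop 4: indeg[3]->0 | ready=[3, 5] | order so far=[1, 6, 2, 7, 4]
  pop 3: no out-edges | ready=[5] | order so far=[1, 6, 2, 7, 4, 3]
  pop 5: indeg[0]->0 | ready=[0] | order so far=[1, 6, 2, 7, 4, 3, 5]
  pop 0: no out-edges | ready=[] | order so far=[1, 6, 2, 7, 4, 3, 5, 0]
New canonical toposort: [1, 6, 2, 7, 4, 3, 5, 0]
Compare positions:
  Node 0: index 7 -> 7 (same)
  Node 1: index 0 -> 0 (same)
  Node 2: index 2 -> 2 (same)
  Node 3: index 5 -> 5 (same)
  Node 4: index 4 -> 4 (same)
  Node 5: index 6 -> 6 (same)
  Node 6: index 1 -> 1 (same)
  Node 7: index 3 -> 3 (same)
Nodes that changed position: none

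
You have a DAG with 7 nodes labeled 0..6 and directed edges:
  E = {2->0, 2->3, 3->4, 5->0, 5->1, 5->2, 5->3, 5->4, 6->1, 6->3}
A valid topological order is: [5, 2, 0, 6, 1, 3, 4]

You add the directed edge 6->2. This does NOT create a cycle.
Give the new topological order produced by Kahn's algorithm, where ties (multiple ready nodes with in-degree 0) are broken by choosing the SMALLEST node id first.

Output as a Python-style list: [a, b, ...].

Answer: [5, 6, 1, 2, 0, 3, 4]

Derivation:
Old toposort: [5, 2, 0, 6, 1, 3, 4]
Added edge: 6->2
Position of 6 (3) > position of 2 (1). Must reorder: 6 must now come before 2.
Run Kahn's algorithm (break ties by smallest node id):
  initial in-degrees: [2, 2, 2, 3, 2, 0, 0]
  ready (indeg=0): [5, 6]
  pop 5: indeg[0]->1; indeg[1]->1; indeg[2]->1; indeg[3]->2; indeg[4]->1 | ready=[6] | order so far=[5]
  pop 6: indeg[1]->0; indeg[2]->0; indeg[3]->1 | ready=[1, 2] | order so far=[5, 6]
  pop 1: no out-edges | ready=[2] | order so far=[5, 6, 1]
  pop 2: indeg[0]->0; indeg[3]->0 | ready=[0, 3] | order so far=[5, 6, 1, 2]
  pop 0: no out-edges | ready=[3] | order so far=[5, 6, 1, 2, 0]
  pop 3: indeg[4]->0 | ready=[4] | order so far=[5, 6, 1, 2, 0, 3]
  pop 4: no out-edges | ready=[] | order so far=[5, 6, 1, 2, 0, 3, 4]
  Result: [5, 6, 1, 2, 0, 3, 4]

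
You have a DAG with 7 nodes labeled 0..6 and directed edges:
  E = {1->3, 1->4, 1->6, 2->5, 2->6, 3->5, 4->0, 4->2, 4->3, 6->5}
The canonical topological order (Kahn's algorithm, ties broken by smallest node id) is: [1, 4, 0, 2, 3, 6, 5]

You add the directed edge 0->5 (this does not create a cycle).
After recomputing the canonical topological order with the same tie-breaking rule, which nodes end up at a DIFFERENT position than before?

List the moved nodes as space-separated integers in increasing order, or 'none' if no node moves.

Answer: none

Derivation:
Old toposort: [1, 4, 0, 2, 3, 6, 5]
Added edge 0->5
Recompute Kahn (smallest-id tiebreak):
  initial in-degrees: [1, 0, 1, 2, 1, 4, 2]
  ready (indeg=0): [1]
  pop 1: indeg[3]->1; indeg[4]->0; indeg[6]->1 | ready=[4] | order so far=[1]
  pop 4: indeg[0]->0; indeg[2]->0; indeg[3]->0 | ready=[0, 2, 3] | order so far=[1, 4]
  pop 0: indeg[5]->3 | ready=[2, 3] | order so far=[1, 4, 0]
  pop 2: indeg[5]->2; indeg[6]->0 | ready=[3, 6] | order so far=[1, 4, 0, 2]
  pop 3: indeg[5]->1 | ready=[6] | order so far=[1, 4, 0, 2, 3]
  pop 6: indeg[5]->0 | ready=[5] | order so far=[1, 4, 0, 2, 3, 6]
  pop 5: no out-edges | ready=[] | order so far=[1, 4, 0, 2, 3, 6, 5]
New canonical toposort: [1, 4, 0, 2, 3, 6, 5]
Compare positions:
  Node 0: index 2 -> 2 (same)
  Node 1: index 0 -> 0 (same)
  Node 2: index 3 -> 3 (same)
  Node 3: index 4 -> 4 (same)
  Node 4: index 1 -> 1 (same)
  Node 5: index 6 -> 6 (same)
  Node 6: index 5 -> 5 (same)
Nodes that changed position: none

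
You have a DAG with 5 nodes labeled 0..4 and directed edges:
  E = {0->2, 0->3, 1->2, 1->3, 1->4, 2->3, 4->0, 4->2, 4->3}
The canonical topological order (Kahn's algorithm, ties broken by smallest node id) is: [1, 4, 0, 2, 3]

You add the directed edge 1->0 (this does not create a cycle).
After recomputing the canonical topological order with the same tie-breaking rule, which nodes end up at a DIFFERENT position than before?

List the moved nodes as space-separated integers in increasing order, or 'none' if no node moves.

Answer: none

Derivation:
Old toposort: [1, 4, 0, 2, 3]
Added edge 1->0
Recompute Kahn (smallest-id tiebreak):
  initial in-degrees: [2, 0, 3, 4, 1]
  ready (indeg=0): [1]
  pop 1: indeg[0]->1; indeg[2]->2; indeg[3]->3; indeg[4]->0 | ready=[4] | order so far=[1]
  pop 4: indeg[0]->0; indeg[2]->1; indeg[3]->2 | ready=[0] | order so far=[1, 4]
  pop 0: indeg[2]->0; indeg[3]->1 | ready=[2] | order so far=[1, 4, 0]
  pop 2: indeg[3]->0 | ready=[3] | order so far=[1, 4, 0, 2]
  pop 3: no out-edges | ready=[] | order so far=[1, 4, 0, 2, 3]
New canonical toposort: [1, 4, 0, 2, 3]
Compare positions:
  Node 0: index 2 -> 2 (same)
  Node 1: index 0 -> 0 (same)
  Node 2: index 3 -> 3 (same)
  Node 3: index 4 -> 4 (same)
  Node 4: index 1 -> 1 (same)
Nodes that changed position: none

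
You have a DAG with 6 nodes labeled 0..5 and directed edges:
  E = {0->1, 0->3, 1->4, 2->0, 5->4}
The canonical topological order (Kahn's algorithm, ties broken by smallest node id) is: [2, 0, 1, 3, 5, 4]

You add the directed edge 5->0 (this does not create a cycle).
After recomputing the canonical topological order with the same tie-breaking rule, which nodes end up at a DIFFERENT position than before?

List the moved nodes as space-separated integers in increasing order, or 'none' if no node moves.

Old toposort: [2, 0, 1, 3, 5, 4]
Added edge 5->0
Recompute Kahn (smallest-id tiebreak):
  initial in-degrees: [2, 1, 0, 1, 2, 0]
  ready (indeg=0): [2, 5]
  pop 2: indeg[0]->1 | ready=[5] | order so far=[2]
  pop 5: indeg[0]->0; indeg[4]->1 | ready=[0] | order so far=[2, 5]
  pop 0: indeg[1]->0; indeg[3]->0 | ready=[1, 3] | order so far=[2, 5, 0]
  pop 1: indeg[4]->0 | ready=[3, 4] | order so far=[2, 5, 0, 1]
  pop 3: no out-edges | ready=[4] | order so far=[2, 5, 0, 1, 3]
  pop 4: no out-edges | ready=[] | order so far=[2, 5, 0, 1, 3, 4]
New canonical toposort: [2, 5, 0, 1, 3, 4]
Compare positions:
  Node 0: index 1 -> 2 (moved)
  Node 1: index 2 -> 3 (moved)
  Node 2: index 0 -> 0 (same)
  Node 3: index 3 -> 4 (moved)
  Node 4: index 5 -> 5 (same)
  Node 5: index 4 -> 1 (moved)
Nodes that changed position: 0 1 3 5

Answer: 0 1 3 5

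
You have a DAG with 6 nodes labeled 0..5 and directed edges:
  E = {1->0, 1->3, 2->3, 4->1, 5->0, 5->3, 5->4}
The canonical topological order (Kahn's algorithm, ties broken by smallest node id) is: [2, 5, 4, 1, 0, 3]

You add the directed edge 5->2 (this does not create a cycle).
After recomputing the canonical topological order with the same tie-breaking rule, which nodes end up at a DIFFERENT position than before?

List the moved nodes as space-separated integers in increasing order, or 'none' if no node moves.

Answer: 2 5

Derivation:
Old toposort: [2, 5, 4, 1, 0, 3]
Added edge 5->2
Recompute Kahn (smallest-id tiebreak):
  initial in-degrees: [2, 1, 1, 3, 1, 0]
  ready (indeg=0): [5]
  pop 5: indeg[0]->1; indeg[2]->0; indeg[3]->2; indeg[4]->0 | ready=[2, 4] | order so far=[5]
  pop 2: indeg[3]->1 | ready=[4] | order so far=[5, 2]
  pop 4: indeg[1]->0 | ready=[1] | order so far=[5, 2, 4]
  pop 1: indeg[0]->0; indeg[3]->0 | ready=[0, 3] | order so far=[5, 2, 4, 1]
  pop 0: no out-edges | ready=[3] | order so far=[5, 2, 4, 1, 0]
  pop 3: no out-edges | ready=[] | order so far=[5, 2, 4, 1, 0, 3]
New canonical toposort: [5, 2, 4, 1, 0, 3]
Compare positions:
  Node 0: index 4 -> 4 (same)
  Node 1: index 3 -> 3 (same)
  Node 2: index 0 -> 1 (moved)
  Node 3: index 5 -> 5 (same)
  Node 4: index 2 -> 2 (same)
  Node 5: index 1 -> 0 (moved)
Nodes that changed position: 2 5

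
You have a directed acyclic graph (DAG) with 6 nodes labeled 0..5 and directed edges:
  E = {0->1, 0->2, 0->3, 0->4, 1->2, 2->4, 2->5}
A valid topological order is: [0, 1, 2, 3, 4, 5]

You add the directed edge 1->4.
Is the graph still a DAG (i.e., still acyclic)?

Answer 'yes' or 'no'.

Given toposort: [0, 1, 2, 3, 4, 5]
Position of 1: index 1; position of 4: index 4
New edge 1->4: forward
Forward edge: respects the existing order. Still a DAG, same toposort still valid.
Still a DAG? yes

Answer: yes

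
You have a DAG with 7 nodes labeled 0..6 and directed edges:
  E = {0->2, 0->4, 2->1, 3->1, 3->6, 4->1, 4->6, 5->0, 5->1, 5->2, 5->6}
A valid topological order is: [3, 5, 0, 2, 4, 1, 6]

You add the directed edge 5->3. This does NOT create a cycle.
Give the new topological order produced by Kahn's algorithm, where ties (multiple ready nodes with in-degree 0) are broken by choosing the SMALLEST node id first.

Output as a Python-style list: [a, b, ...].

Answer: [5, 0, 2, 3, 4, 1, 6]

Derivation:
Old toposort: [3, 5, 0, 2, 4, 1, 6]
Added edge: 5->3
Position of 5 (1) > position of 3 (0). Must reorder: 5 must now come before 3.
Run Kahn's algorithm (break ties by smallest node id):
  initial in-degrees: [1, 4, 2, 1, 1, 0, 3]
  ready (indeg=0): [5]
  pop 5: indeg[0]->0; indeg[1]->3; indeg[2]->1; indeg[3]->0; indeg[6]->2 | ready=[0, 3] | order so far=[5]
  pop 0: indeg[2]->0; indeg[4]->0 | ready=[2, 3, 4] | order so far=[5, 0]
  pop 2: indeg[1]->2 | ready=[3, 4] | order so far=[5, 0, 2]
  pop 3: indeg[1]->1; indeg[6]->1 | ready=[4] | order so far=[5, 0, 2, 3]
  pop 4: indeg[1]->0; indeg[6]->0 | ready=[1, 6] | order so far=[5, 0, 2, 3, 4]
  pop 1: no out-edges | ready=[6] | order so far=[5, 0, 2, 3, 4, 1]
  pop 6: no out-edges | ready=[] | order so far=[5, 0, 2, 3, 4, 1, 6]
  Result: [5, 0, 2, 3, 4, 1, 6]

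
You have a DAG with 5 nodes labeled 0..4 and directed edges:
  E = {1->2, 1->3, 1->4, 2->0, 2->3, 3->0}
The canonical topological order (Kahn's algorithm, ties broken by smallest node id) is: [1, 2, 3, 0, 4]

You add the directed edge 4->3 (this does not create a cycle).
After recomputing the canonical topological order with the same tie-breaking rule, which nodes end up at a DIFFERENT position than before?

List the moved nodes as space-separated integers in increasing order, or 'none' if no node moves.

Old toposort: [1, 2, 3, 0, 4]
Added edge 4->3
Recompute Kahn (smallest-id tiebreak):
  initial in-degrees: [2, 0, 1, 3, 1]
  ready (indeg=0): [1]
  pop 1: indeg[2]->0; indeg[3]->2; indeg[4]->0 | ready=[2, 4] | order so far=[1]
  pop 2: indeg[0]->1; indeg[3]->1 | ready=[4] | order so far=[1, 2]
  pop 4: indeg[3]->0 | ready=[3] | order so far=[1, 2, 4]
  pop 3: indeg[0]->0 | ready=[0] | order so far=[1, 2, 4, 3]
  pop 0: no out-edges | ready=[] | order so far=[1, 2, 4, 3, 0]
New canonical toposort: [1, 2, 4, 3, 0]
Compare positions:
  Node 0: index 3 -> 4 (moved)
  Node 1: index 0 -> 0 (same)
  Node 2: index 1 -> 1 (same)
  Node 3: index 2 -> 3 (moved)
  Node 4: index 4 -> 2 (moved)
Nodes that changed position: 0 3 4

Answer: 0 3 4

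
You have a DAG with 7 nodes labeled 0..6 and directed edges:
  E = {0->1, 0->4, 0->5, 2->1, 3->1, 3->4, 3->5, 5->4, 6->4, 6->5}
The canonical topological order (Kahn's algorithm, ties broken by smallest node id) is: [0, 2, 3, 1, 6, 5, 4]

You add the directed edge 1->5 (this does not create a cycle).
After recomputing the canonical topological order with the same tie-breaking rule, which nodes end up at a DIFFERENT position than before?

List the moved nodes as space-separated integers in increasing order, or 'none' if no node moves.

Old toposort: [0, 2, 3, 1, 6, 5, 4]
Added edge 1->5
Recompute Kahn (smallest-id tiebreak):
  initial in-degrees: [0, 3, 0, 0, 4, 4, 0]
  ready (indeg=0): [0, 2, 3, 6]
  pop 0: indeg[1]->2; indeg[4]->3; indeg[5]->3 | ready=[2, 3, 6] | order so far=[0]
  pop 2: indeg[1]->1 | ready=[3, 6] | order so far=[0, 2]
  pop 3: indeg[1]->0; indeg[4]->2; indeg[5]->2 | ready=[1, 6] | order so far=[0, 2, 3]
  pop 1: indeg[5]->1 | ready=[6] | order so far=[0, 2, 3, 1]
  pop 6: indeg[4]->1; indeg[5]->0 | ready=[5] | order so far=[0, 2, 3, 1, 6]
  pop 5: indeg[4]->0 | ready=[4] | order so far=[0, 2, 3, 1, 6, 5]
  pop 4: no out-edges | ready=[] | order so far=[0, 2, 3, 1, 6, 5, 4]
New canonical toposort: [0, 2, 3, 1, 6, 5, 4]
Compare positions:
  Node 0: index 0 -> 0 (same)
  Node 1: index 3 -> 3 (same)
  Node 2: index 1 -> 1 (same)
  Node 3: index 2 -> 2 (same)
  Node 4: index 6 -> 6 (same)
  Node 5: index 5 -> 5 (same)
  Node 6: index 4 -> 4 (same)
Nodes that changed position: none

Answer: none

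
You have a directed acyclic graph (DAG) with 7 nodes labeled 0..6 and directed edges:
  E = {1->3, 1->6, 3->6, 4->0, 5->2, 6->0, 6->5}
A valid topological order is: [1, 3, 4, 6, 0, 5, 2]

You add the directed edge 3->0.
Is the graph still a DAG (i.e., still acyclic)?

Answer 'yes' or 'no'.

Given toposort: [1, 3, 4, 6, 0, 5, 2]
Position of 3: index 1; position of 0: index 4
New edge 3->0: forward
Forward edge: respects the existing order. Still a DAG, same toposort still valid.
Still a DAG? yes

Answer: yes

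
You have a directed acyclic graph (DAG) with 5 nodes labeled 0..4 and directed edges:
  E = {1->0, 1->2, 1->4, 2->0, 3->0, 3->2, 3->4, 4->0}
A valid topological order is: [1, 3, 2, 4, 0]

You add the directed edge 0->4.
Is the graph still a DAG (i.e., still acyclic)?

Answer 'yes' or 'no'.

Answer: no

Derivation:
Given toposort: [1, 3, 2, 4, 0]
Position of 0: index 4; position of 4: index 3
New edge 0->4: backward (u after v in old order)
Backward edge: old toposort is now invalid. Check if this creates a cycle.
Does 4 already reach 0? Reachable from 4: [0, 4]. YES -> cycle!
Still a DAG? no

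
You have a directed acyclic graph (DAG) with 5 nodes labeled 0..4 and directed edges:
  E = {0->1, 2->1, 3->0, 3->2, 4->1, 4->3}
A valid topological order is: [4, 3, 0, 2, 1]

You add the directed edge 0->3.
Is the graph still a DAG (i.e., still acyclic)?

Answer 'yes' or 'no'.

Given toposort: [4, 3, 0, 2, 1]
Position of 0: index 2; position of 3: index 1
New edge 0->3: backward (u after v in old order)
Backward edge: old toposort is now invalid. Check if this creates a cycle.
Does 3 already reach 0? Reachable from 3: [0, 1, 2, 3]. YES -> cycle!
Still a DAG? no

Answer: no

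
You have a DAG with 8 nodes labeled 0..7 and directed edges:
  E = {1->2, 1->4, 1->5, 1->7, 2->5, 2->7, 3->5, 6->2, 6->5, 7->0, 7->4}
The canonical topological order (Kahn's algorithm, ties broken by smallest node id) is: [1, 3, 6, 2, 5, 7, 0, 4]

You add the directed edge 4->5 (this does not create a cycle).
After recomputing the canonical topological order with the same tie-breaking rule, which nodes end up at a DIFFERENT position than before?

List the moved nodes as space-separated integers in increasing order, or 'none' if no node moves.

Old toposort: [1, 3, 6, 2, 5, 7, 0, 4]
Added edge 4->5
Recompute Kahn (smallest-id tiebreak):
  initial in-degrees: [1, 0, 2, 0, 2, 5, 0, 2]
  ready (indeg=0): [1, 3, 6]
  pop 1: indeg[2]->1; indeg[4]->1; indeg[5]->4; indeg[7]->1 | ready=[3, 6] | order so far=[1]
  pop 3: indeg[5]->3 | ready=[6] | order so far=[1, 3]
  pop 6: indeg[2]->0; indeg[5]->2 | ready=[2] | order so far=[1, 3, 6]
  pop 2: indeg[5]->1; indeg[7]->0 | ready=[7] | order so far=[1, 3, 6, 2]
  pop 7: indeg[0]->0; indeg[4]->0 | ready=[0, 4] | order so far=[1, 3, 6, 2, 7]
  pop 0: no out-edges | ready=[4] | order so far=[1, 3, 6, 2, 7, 0]
  pop 4: indeg[5]->0 | ready=[5] | order so far=[1, 3, 6, 2, 7, 0, 4]
  pop 5: no out-edges | ready=[] | order so far=[1, 3, 6, 2, 7, 0, 4, 5]
New canonical toposort: [1, 3, 6, 2, 7, 0, 4, 5]
Compare positions:
  Node 0: index 6 -> 5 (moved)
  Node 1: index 0 -> 0 (same)
  Node 2: index 3 -> 3 (same)
  Node 3: index 1 -> 1 (same)
  Node 4: index 7 -> 6 (moved)
  Node 5: index 4 -> 7 (moved)
  Node 6: index 2 -> 2 (same)
  Node 7: index 5 -> 4 (moved)
Nodes that changed position: 0 4 5 7

Answer: 0 4 5 7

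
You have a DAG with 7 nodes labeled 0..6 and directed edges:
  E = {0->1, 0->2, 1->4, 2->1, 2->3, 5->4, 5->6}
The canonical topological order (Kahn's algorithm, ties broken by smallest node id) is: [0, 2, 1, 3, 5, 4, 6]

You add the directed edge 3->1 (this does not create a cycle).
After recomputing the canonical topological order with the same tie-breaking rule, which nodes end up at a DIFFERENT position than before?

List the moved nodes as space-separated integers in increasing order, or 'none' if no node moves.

Old toposort: [0, 2, 1, 3, 5, 4, 6]
Added edge 3->1
Recompute Kahn (smallest-id tiebreak):
  initial in-degrees: [0, 3, 1, 1, 2, 0, 1]
  ready (indeg=0): [0, 5]
  pop 0: indeg[1]->2; indeg[2]->0 | ready=[2, 5] | order so far=[0]
  pop 2: indeg[1]->1; indeg[3]->0 | ready=[3, 5] | order so far=[0, 2]
  pop 3: indeg[1]->0 | ready=[1, 5] | order so far=[0, 2, 3]
  pop 1: indeg[4]->1 | ready=[5] | order so far=[0, 2, 3, 1]
  pop 5: indeg[4]->0; indeg[6]->0 | ready=[4, 6] | order so far=[0, 2, 3, 1, 5]
  pop 4: no out-edges | ready=[6] | order so far=[0, 2, 3, 1, 5, 4]
  pop 6: no out-edges | ready=[] | order so far=[0, 2, 3, 1, 5, 4, 6]
New canonical toposort: [0, 2, 3, 1, 5, 4, 6]
Compare positions:
  Node 0: index 0 -> 0 (same)
  Node 1: index 2 -> 3 (moved)
  Node 2: index 1 -> 1 (same)
  Node 3: index 3 -> 2 (moved)
  Node 4: index 5 -> 5 (same)
  Node 5: index 4 -> 4 (same)
  Node 6: index 6 -> 6 (same)
Nodes that changed position: 1 3

Answer: 1 3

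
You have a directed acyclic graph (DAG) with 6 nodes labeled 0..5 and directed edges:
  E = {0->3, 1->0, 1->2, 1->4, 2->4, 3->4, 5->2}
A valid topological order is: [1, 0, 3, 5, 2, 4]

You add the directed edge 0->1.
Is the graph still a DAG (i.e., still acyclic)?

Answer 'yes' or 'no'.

Given toposort: [1, 0, 3, 5, 2, 4]
Position of 0: index 1; position of 1: index 0
New edge 0->1: backward (u after v in old order)
Backward edge: old toposort is now invalid. Check if this creates a cycle.
Does 1 already reach 0? Reachable from 1: [0, 1, 2, 3, 4]. YES -> cycle!
Still a DAG? no

Answer: no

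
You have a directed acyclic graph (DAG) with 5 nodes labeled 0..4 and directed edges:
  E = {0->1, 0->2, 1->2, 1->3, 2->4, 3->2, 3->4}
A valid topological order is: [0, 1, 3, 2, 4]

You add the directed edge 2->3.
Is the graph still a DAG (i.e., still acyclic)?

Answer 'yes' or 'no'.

Answer: no

Derivation:
Given toposort: [0, 1, 3, 2, 4]
Position of 2: index 3; position of 3: index 2
New edge 2->3: backward (u after v in old order)
Backward edge: old toposort is now invalid. Check if this creates a cycle.
Does 3 already reach 2? Reachable from 3: [2, 3, 4]. YES -> cycle!
Still a DAG? no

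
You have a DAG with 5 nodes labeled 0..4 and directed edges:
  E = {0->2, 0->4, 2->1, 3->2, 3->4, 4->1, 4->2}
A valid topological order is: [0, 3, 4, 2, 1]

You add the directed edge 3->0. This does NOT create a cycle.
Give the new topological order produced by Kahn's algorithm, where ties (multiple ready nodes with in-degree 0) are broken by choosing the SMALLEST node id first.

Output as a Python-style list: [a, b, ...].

Old toposort: [0, 3, 4, 2, 1]
Added edge: 3->0
Position of 3 (1) > position of 0 (0). Must reorder: 3 must now come before 0.
Run Kahn's algorithm (break ties by smallest node id):
  initial in-degrees: [1, 2, 3, 0, 2]
  ready (indeg=0): [3]
  pop 3: indeg[0]->0; indeg[2]->2; indeg[4]->1 | ready=[0] | order so far=[3]
  pop 0: indeg[2]->1; indeg[4]->0 | ready=[4] | order so far=[3, 0]
  pop 4: indeg[1]->1; indeg[2]->0 | ready=[2] | order so far=[3, 0, 4]
  pop 2: indeg[1]->0 | ready=[1] | order so far=[3, 0, 4, 2]
  pop 1: no out-edges | ready=[] | order so far=[3, 0, 4, 2, 1]
  Result: [3, 0, 4, 2, 1]

Answer: [3, 0, 4, 2, 1]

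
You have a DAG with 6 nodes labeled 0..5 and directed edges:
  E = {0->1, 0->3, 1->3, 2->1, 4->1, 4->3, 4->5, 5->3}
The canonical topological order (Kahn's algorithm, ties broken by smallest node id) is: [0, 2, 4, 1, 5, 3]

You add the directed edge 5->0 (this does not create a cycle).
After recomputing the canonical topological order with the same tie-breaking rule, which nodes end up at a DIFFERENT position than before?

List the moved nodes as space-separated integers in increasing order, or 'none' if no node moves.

Old toposort: [0, 2, 4, 1, 5, 3]
Added edge 5->0
Recompute Kahn (smallest-id tiebreak):
  initial in-degrees: [1, 3, 0, 4, 0, 1]
  ready (indeg=0): [2, 4]
  pop 2: indeg[1]->2 | ready=[4] | order so far=[2]
  pop 4: indeg[1]->1; indeg[3]->3; indeg[5]->0 | ready=[5] | order so far=[2, 4]
  pop 5: indeg[0]->0; indeg[3]->2 | ready=[0] | order so far=[2, 4, 5]
  pop 0: indeg[1]->0; indeg[3]->1 | ready=[1] | order so far=[2, 4, 5, 0]
  pop 1: indeg[3]->0 | ready=[3] | order so far=[2, 4, 5, 0, 1]
  pop 3: no out-edges | ready=[] | order so far=[2, 4, 5, 0, 1, 3]
New canonical toposort: [2, 4, 5, 0, 1, 3]
Compare positions:
  Node 0: index 0 -> 3 (moved)
  Node 1: index 3 -> 4 (moved)
  Node 2: index 1 -> 0 (moved)
  Node 3: index 5 -> 5 (same)
  Node 4: index 2 -> 1 (moved)
  Node 5: index 4 -> 2 (moved)
Nodes that changed position: 0 1 2 4 5

Answer: 0 1 2 4 5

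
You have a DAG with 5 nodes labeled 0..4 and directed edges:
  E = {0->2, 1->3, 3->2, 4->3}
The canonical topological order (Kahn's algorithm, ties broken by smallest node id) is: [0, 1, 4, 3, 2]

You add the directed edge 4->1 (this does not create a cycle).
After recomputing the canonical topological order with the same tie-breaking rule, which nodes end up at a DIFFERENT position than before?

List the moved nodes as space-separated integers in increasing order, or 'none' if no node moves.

Answer: 1 4

Derivation:
Old toposort: [0, 1, 4, 3, 2]
Added edge 4->1
Recompute Kahn (smallest-id tiebreak):
  initial in-degrees: [0, 1, 2, 2, 0]
  ready (indeg=0): [0, 4]
  pop 0: indeg[2]->1 | ready=[4] | order so far=[0]
  pop 4: indeg[1]->0; indeg[3]->1 | ready=[1] | order so far=[0, 4]
  pop 1: indeg[3]->0 | ready=[3] | order so far=[0, 4, 1]
  pop 3: indeg[2]->0 | ready=[2] | order so far=[0, 4, 1, 3]
  pop 2: no out-edges | ready=[] | order so far=[0, 4, 1, 3, 2]
New canonical toposort: [0, 4, 1, 3, 2]
Compare positions:
  Node 0: index 0 -> 0 (same)
  Node 1: index 1 -> 2 (moved)
  Node 2: index 4 -> 4 (same)
  Node 3: index 3 -> 3 (same)
  Node 4: index 2 -> 1 (moved)
Nodes that changed position: 1 4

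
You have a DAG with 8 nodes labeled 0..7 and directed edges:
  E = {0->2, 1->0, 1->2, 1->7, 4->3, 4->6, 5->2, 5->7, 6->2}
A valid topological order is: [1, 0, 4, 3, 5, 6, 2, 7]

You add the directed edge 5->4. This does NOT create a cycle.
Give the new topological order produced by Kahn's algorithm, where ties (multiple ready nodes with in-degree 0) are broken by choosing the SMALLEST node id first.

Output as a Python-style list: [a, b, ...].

Answer: [1, 0, 5, 4, 3, 6, 2, 7]

Derivation:
Old toposort: [1, 0, 4, 3, 5, 6, 2, 7]
Added edge: 5->4
Position of 5 (4) > position of 4 (2). Must reorder: 5 must now come before 4.
Run Kahn's algorithm (break ties by smallest node id):
  initial in-degrees: [1, 0, 4, 1, 1, 0, 1, 2]
  ready (indeg=0): [1, 5]
  pop 1: indeg[0]->0; indeg[2]->3; indeg[7]->1 | ready=[0, 5] | order so far=[1]
  pop 0: indeg[2]->2 | ready=[5] | order so far=[1, 0]
  pop 5: indeg[2]->1; indeg[4]->0; indeg[7]->0 | ready=[4, 7] | order so far=[1, 0, 5]
  pop 4: indeg[3]->0; indeg[6]->0 | ready=[3, 6, 7] | order so far=[1, 0, 5, 4]
  pop 3: no out-edges | ready=[6, 7] | order so far=[1, 0, 5, 4, 3]
  pop 6: indeg[2]->0 | ready=[2, 7] | order so far=[1, 0, 5, 4, 3, 6]
  pop 2: no out-edges | ready=[7] | order so far=[1, 0, 5, 4, 3, 6, 2]
  pop 7: no out-edges | ready=[] | order so far=[1, 0, 5, 4, 3, 6, 2, 7]
  Result: [1, 0, 5, 4, 3, 6, 2, 7]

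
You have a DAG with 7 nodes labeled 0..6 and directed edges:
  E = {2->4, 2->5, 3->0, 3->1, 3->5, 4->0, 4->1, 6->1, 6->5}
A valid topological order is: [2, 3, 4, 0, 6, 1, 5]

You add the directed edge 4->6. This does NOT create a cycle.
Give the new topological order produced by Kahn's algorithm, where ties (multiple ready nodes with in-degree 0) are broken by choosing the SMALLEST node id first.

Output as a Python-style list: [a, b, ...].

Answer: [2, 3, 4, 0, 6, 1, 5]

Derivation:
Old toposort: [2, 3, 4, 0, 6, 1, 5]
Added edge: 4->6
Position of 4 (2) < position of 6 (4). Old order still valid.
Run Kahn's algorithm (break ties by smallest node id):
  initial in-degrees: [2, 3, 0, 0, 1, 3, 1]
  ready (indeg=0): [2, 3]
  pop 2: indeg[4]->0; indeg[5]->2 | ready=[3, 4] | order so far=[2]
  pop 3: indeg[0]->1; indeg[1]->2; indeg[5]->1 | ready=[4] | order so far=[2, 3]
  pop 4: indeg[0]->0; indeg[1]->1; indeg[6]->0 | ready=[0, 6] | order so far=[2, 3, 4]
  pop 0: no out-edges | ready=[6] | order so far=[2, 3, 4, 0]
  pop 6: indeg[1]->0; indeg[5]->0 | ready=[1, 5] | order so far=[2, 3, 4, 0, 6]
  pop 1: no out-edges | ready=[5] | order so far=[2, 3, 4, 0, 6, 1]
  pop 5: no out-edges | ready=[] | order so far=[2, 3, 4, 0, 6, 1, 5]
  Result: [2, 3, 4, 0, 6, 1, 5]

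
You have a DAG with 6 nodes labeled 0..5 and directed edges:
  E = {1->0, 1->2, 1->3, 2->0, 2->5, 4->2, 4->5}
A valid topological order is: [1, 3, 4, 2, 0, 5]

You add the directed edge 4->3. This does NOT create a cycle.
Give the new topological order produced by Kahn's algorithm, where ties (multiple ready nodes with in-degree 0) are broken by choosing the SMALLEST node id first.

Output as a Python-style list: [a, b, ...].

Old toposort: [1, 3, 4, 2, 0, 5]
Added edge: 4->3
Position of 4 (2) > position of 3 (1). Must reorder: 4 must now come before 3.
Run Kahn's algorithm (break ties by smallest node id):
  initial in-degrees: [2, 0, 2, 2, 0, 2]
  ready (indeg=0): [1, 4]
  pop 1: indeg[0]->1; indeg[2]->1; indeg[3]->1 | ready=[4] | order so far=[1]
  pop 4: indeg[2]->0; indeg[3]->0; indeg[5]->1 | ready=[2, 3] | order so far=[1, 4]
  pop 2: indeg[0]->0; indeg[5]->0 | ready=[0, 3, 5] | order so far=[1, 4, 2]
  pop 0: no out-edges | ready=[3, 5] | order so far=[1, 4, 2, 0]
  pop 3: no out-edges | ready=[5] | order so far=[1, 4, 2, 0, 3]
  pop 5: no out-edges | ready=[] | order so far=[1, 4, 2, 0, 3, 5]
  Result: [1, 4, 2, 0, 3, 5]

Answer: [1, 4, 2, 0, 3, 5]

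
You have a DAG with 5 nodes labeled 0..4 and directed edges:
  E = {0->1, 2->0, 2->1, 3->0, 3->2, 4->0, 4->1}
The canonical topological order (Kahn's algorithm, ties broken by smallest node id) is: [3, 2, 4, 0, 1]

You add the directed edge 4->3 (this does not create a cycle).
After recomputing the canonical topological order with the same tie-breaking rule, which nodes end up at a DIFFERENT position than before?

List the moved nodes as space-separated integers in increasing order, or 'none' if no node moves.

Old toposort: [3, 2, 4, 0, 1]
Added edge 4->3
Recompute Kahn (smallest-id tiebreak):
  initial in-degrees: [3, 3, 1, 1, 0]
  ready (indeg=0): [4]
  pop 4: indeg[0]->2; indeg[1]->2; indeg[3]->0 | ready=[3] | order so far=[4]
  pop 3: indeg[0]->1; indeg[2]->0 | ready=[2] | order so far=[4, 3]
  pop 2: indeg[0]->0; indeg[1]->1 | ready=[0] | order so far=[4, 3, 2]
  pop 0: indeg[1]->0 | ready=[1] | order so far=[4, 3, 2, 0]
  pop 1: no out-edges | ready=[] | order so far=[4, 3, 2, 0, 1]
New canonical toposort: [4, 3, 2, 0, 1]
Compare positions:
  Node 0: index 3 -> 3 (same)
  Node 1: index 4 -> 4 (same)
  Node 2: index 1 -> 2 (moved)
  Node 3: index 0 -> 1 (moved)
  Node 4: index 2 -> 0 (moved)
Nodes that changed position: 2 3 4

Answer: 2 3 4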